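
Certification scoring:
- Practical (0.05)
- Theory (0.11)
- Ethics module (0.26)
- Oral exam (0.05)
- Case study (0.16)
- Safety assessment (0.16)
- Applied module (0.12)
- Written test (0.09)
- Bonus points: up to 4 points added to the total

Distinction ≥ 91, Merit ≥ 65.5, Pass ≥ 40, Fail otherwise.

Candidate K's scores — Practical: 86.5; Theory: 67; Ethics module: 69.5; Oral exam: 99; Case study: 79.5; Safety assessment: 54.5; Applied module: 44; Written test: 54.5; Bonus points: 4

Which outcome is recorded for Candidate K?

Merit

Weighted total:
  Practical 86.5 × 0.05 = 4.325
  Theory 67 × 0.11 = 7.37
  Ethics module 69.5 × 0.26 = 18.07
  Oral exam 99 × 0.05 = 4.95
  Case study 79.5 × 0.16 = 12.72
  Safety assessment 54.5 × 0.16 = 8.72
  Applied module 44 × 0.12 = 5.28
  Written test 54.5 × 0.09 = 4.905
Sum = 66.34
Bonus points: 66.34 + 4 = 70.34
70.34 is ≥ 65.5 and < 91 → Merit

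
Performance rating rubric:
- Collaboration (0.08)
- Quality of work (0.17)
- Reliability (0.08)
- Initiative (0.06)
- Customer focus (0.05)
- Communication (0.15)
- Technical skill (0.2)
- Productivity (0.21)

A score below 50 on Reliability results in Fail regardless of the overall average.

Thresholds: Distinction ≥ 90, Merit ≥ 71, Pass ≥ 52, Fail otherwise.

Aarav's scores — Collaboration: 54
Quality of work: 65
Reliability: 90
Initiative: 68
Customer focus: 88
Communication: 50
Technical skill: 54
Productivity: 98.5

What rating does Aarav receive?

Reliability score 90 ≥ 50: minimum met.
Weighted total:
  Collaboration 54 × 0.08 = 4.32
  Quality of work 65 × 0.17 = 11.05
  Reliability 90 × 0.08 = 7.2
  Initiative 68 × 0.06 = 4.08
  Customer focus 88 × 0.05 = 4.4
  Communication 50 × 0.15 = 7.5
  Technical skill 54 × 0.2 = 10.8
  Productivity 98.5 × 0.21 = 20.685
Sum = 70.035
70.035 is ≥ 52 and < 71 → Pass

Pass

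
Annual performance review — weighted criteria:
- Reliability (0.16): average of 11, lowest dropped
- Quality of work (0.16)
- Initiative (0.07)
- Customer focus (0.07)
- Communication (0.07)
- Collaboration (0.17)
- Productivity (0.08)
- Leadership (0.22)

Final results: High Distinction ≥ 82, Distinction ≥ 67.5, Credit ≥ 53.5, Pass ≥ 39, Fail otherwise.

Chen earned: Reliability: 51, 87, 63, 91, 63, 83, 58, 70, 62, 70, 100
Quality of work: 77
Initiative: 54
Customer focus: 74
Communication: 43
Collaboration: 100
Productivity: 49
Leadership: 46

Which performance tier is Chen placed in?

Credit

Reliability: drop 51 → average of remaining 10 = 747/10 = 74.7
Weighted total:
  Reliability 74.7 × 0.16 = 11.952
  Quality of work 77 × 0.16 = 12.32
  Initiative 54 × 0.07 = 3.78
  Customer focus 74 × 0.07 = 5.18
  Communication 43 × 0.07 = 3.01
  Collaboration 100 × 0.17 = 17
  Productivity 49 × 0.08 = 3.92
  Leadership 46 × 0.22 = 10.12
Sum = 67.282
67.282 is ≥ 53.5 and < 67.5 → Credit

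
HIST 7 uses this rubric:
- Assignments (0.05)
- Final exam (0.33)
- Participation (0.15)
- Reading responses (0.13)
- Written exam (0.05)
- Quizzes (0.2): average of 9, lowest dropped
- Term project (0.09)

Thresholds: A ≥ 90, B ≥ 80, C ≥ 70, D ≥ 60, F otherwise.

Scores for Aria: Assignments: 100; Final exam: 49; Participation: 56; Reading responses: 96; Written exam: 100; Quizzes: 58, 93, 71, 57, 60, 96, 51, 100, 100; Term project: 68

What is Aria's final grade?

Quizzes: drop 51 → average of remaining 8 = 635/8 = 79.375
Weighted total:
  Assignments 100 × 0.05 = 5
  Final exam 49 × 0.33 = 16.17
  Participation 56 × 0.15 = 8.4
  Reading responses 96 × 0.13 = 12.48
  Written exam 100 × 0.05 = 5
  Quizzes 79.375 × 0.2 = 15.875
  Term project 68 × 0.09 = 6.12
Sum = 69.045
69.045 is ≥ 60 and < 70 → D

D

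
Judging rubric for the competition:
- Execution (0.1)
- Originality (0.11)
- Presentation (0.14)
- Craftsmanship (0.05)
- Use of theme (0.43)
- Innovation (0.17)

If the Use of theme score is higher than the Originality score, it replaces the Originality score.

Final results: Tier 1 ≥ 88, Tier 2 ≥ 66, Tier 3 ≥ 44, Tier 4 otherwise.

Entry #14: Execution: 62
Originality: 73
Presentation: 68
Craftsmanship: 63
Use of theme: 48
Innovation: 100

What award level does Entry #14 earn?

Use of theme (48) ≤ Originality (73), so Originality stays at 73.
Weighted total:
  Execution 62 × 0.1 = 6.2
  Originality 73 × 0.11 = 8.03
  Presentation 68 × 0.14 = 9.52
  Craftsmanship 63 × 0.05 = 3.15
  Use of theme 48 × 0.43 = 20.64
  Innovation 100 × 0.17 = 17
Sum = 64.54
64.54 is ≥ 44 and < 66 → Tier 3

Tier 3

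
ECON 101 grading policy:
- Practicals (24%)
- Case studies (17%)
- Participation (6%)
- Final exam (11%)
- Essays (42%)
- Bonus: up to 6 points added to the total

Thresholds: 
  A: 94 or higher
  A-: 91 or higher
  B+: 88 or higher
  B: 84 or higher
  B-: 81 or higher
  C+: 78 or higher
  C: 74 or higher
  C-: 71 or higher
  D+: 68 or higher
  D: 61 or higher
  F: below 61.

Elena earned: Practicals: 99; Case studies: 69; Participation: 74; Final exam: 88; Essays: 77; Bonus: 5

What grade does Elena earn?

Weighted total:
  Practicals 99 × 0.24 = 23.76
  Case studies 69 × 0.17 = 11.73
  Participation 74 × 0.06 = 4.44
  Final exam 88 × 0.11 = 9.68
  Essays 77 × 0.42 = 32.34
Sum = 81.95
Bonus: 81.95 + 5 = 86.95
86.95 is ≥ 84 and < 88 → B

B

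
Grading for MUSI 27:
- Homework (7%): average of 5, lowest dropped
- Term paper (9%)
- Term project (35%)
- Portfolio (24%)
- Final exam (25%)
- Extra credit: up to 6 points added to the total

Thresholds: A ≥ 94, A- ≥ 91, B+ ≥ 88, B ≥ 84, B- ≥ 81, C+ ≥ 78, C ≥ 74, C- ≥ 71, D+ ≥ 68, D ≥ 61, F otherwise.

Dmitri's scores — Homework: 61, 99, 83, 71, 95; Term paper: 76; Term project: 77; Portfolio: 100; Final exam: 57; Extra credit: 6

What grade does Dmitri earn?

B

Homework: drop 61 → average of remaining 4 = 348/4 = 87
Weighted total:
  Homework 87 × 0.07 = 6.09
  Term paper 76 × 0.09 = 6.84
  Term project 77 × 0.35 = 26.95
  Portfolio 100 × 0.24 = 24
  Final exam 57 × 0.25 = 14.25
Sum = 78.13
Extra credit: 78.13 + 6 = 84.13
84.13 is ≥ 84 and < 88 → B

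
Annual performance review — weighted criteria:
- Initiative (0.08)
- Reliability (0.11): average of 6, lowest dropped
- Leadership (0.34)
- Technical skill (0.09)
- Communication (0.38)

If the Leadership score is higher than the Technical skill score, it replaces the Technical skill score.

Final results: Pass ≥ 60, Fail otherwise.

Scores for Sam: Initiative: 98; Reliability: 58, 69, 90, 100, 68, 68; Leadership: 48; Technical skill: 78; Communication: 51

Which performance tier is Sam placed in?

Reliability: drop 58 → average of remaining 5 = 395/5 = 79
Leadership (48) ≤ Technical skill (78), so Technical skill stays at 78.
Weighted total:
  Initiative 98 × 0.08 = 7.84
  Reliability 79 × 0.11 = 8.69
  Leadership 48 × 0.34 = 16.32
  Technical skill 78 × 0.09 = 7.02
  Communication 51 × 0.38 = 19.38
Sum = 59.25
59.25 < 60 → Fail

Fail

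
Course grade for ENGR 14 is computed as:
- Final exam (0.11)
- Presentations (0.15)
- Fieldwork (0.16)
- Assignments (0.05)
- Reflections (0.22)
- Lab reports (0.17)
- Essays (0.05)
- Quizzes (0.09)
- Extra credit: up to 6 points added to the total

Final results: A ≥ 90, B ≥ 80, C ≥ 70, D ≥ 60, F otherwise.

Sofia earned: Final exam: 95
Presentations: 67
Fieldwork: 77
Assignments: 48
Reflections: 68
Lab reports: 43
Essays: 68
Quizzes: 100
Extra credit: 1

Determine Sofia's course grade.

Weighted total:
  Final exam 95 × 0.11 = 10.45
  Presentations 67 × 0.15 = 10.05
  Fieldwork 77 × 0.16 = 12.32
  Assignments 48 × 0.05 = 2.4
  Reflections 68 × 0.22 = 14.96
  Lab reports 43 × 0.17 = 7.31
  Essays 68 × 0.05 = 3.4
  Quizzes 100 × 0.09 = 9
Sum = 69.89
Extra credit: 69.89 + 1 = 70.89
70.89 is ≥ 70 and < 80 → C

C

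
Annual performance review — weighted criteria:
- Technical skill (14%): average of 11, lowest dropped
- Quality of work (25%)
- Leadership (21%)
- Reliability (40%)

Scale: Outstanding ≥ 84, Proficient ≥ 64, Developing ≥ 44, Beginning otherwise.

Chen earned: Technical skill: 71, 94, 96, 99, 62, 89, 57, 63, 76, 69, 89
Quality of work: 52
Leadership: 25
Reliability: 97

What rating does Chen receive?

Proficient

Technical skill: drop 57 → average of remaining 10 = 808/10 = 80.8
Weighted total:
  Technical skill 80.8 × 0.14 = 11.312
  Quality of work 52 × 0.25 = 13
  Leadership 25 × 0.21 = 5.25
  Reliability 97 × 0.4 = 38.8
Sum = 68.362
68.362 is ≥ 64 and < 84 → Proficient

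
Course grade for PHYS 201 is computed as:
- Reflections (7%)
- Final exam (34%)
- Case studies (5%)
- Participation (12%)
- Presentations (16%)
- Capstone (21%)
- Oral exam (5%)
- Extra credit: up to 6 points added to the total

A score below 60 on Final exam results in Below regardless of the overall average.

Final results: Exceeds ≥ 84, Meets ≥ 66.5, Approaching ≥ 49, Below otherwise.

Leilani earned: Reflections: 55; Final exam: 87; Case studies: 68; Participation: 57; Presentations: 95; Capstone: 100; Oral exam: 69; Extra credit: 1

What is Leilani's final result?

Final exam score 87 ≥ 60: minimum met.
Weighted total:
  Reflections 55 × 0.07 = 3.85
  Final exam 87 × 0.34 = 29.58
  Case studies 68 × 0.05 = 3.4
  Participation 57 × 0.12 = 6.84
  Presentations 95 × 0.16 = 15.2
  Capstone 100 × 0.21 = 21
  Oral exam 69 × 0.05 = 3.45
Sum = 83.32
Extra credit: 83.32 + 1 = 84.32
84.32 ≥ 84 → Exceeds

Exceeds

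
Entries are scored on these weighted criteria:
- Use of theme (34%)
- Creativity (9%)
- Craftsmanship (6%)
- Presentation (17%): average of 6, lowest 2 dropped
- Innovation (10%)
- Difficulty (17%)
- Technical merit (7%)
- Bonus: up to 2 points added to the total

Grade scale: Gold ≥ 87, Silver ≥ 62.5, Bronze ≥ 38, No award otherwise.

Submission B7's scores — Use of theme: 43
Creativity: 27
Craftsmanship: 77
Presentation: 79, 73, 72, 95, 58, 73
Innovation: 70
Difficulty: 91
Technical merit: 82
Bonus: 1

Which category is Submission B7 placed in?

Presentation: drop 58, 72 → average of remaining 4 = 320/4 = 80
Weighted total:
  Use of theme 43 × 0.34 = 14.62
  Creativity 27 × 0.09 = 2.43
  Craftsmanship 77 × 0.06 = 4.62
  Presentation 80 × 0.17 = 13.6
  Innovation 70 × 0.1 = 7
  Difficulty 91 × 0.17 = 15.47
  Technical merit 82 × 0.07 = 5.74
Sum = 63.48
Bonus: 63.48 + 1 = 64.48
64.48 is ≥ 62.5 and < 87 → Silver

Silver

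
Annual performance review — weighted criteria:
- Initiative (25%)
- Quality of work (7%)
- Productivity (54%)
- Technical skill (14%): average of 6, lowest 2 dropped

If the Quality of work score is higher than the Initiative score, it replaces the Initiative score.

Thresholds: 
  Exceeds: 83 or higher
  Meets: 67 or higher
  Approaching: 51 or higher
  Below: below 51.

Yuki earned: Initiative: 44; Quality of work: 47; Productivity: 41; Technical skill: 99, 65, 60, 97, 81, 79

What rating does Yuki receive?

Below

Technical skill: drop 60, 65 → average of remaining 4 = 356/4 = 89
Quality of work (47) > Initiative (44), so Initiative counts as 47.
Weighted total:
  Initiative 47 × 0.25 = 11.75
  Quality of work 47 × 0.07 = 3.29
  Productivity 41 × 0.54 = 22.14
  Technical skill 89 × 0.14 = 12.46
Sum = 49.64
49.64 < 51 → Below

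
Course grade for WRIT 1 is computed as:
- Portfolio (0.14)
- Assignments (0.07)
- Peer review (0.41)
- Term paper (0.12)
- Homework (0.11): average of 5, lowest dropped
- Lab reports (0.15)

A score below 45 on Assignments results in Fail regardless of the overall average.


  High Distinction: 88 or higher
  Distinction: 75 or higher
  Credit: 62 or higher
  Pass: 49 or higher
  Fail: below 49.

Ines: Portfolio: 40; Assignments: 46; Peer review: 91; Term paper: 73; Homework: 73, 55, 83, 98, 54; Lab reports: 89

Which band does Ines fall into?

Distinction

Homework: drop 54 → average of remaining 4 = 309/4 = 77.25
Assignments score 46 ≥ 45: minimum met.
Weighted total:
  Portfolio 40 × 0.14 = 5.6
  Assignments 46 × 0.07 = 3.22
  Peer review 91 × 0.41 = 37.31
  Term paper 73 × 0.12 = 8.76
  Homework 77.25 × 0.11 = 8.4975
  Lab reports 89 × 0.15 = 13.35
Sum = 76.7375
76.7375 is ≥ 75 and < 88 → Distinction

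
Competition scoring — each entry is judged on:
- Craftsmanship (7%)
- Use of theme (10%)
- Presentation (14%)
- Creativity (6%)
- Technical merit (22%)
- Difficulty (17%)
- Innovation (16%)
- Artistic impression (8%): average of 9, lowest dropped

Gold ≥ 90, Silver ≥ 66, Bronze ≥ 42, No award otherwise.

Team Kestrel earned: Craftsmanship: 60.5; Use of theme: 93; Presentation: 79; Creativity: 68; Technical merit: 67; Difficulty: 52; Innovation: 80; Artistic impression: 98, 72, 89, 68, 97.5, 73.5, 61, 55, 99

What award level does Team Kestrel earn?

Artistic impression: drop 55 → average of remaining 8 = 658/8 = 82.25
Weighted total:
  Craftsmanship 60.5 × 0.07 = 4.235
  Use of theme 93 × 0.1 = 9.3
  Presentation 79 × 0.14 = 11.06
  Creativity 68 × 0.06 = 4.08
  Technical merit 67 × 0.22 = 14.74
  Difficulty 52 × 0.17 = 8.84
  Innovation 80 × 0.16 = 12.8
  Artistic impression 82.25 × 0.08 = 6.58
Sum = 71.635
71.635 is ≥ 66 and < 90 → Silver

Silver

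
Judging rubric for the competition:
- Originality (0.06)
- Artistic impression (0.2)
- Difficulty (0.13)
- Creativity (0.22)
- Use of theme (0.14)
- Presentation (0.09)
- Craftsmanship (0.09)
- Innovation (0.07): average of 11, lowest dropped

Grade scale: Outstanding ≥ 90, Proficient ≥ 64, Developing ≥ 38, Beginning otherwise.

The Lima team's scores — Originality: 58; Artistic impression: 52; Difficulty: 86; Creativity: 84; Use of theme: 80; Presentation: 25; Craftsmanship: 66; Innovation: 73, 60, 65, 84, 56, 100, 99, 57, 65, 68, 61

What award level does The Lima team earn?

Proficient

Innovation: drop 56 → average of remaining 10 = 732/10 = 73.2
Weighted total:
  Originality 58 × 0.06 = 3.48
  Artistic impression 52 × 0.2 = 10.4
  Difficulty 86 × 0.13 = 11.18
  Creativity 84 × 0.22 = 18.48
  Use of theme 80 × 0.14 = 11.2
  Presentation 25 × 0.09 = 2.25
  Craftsmanship 66 × 0.09 = 5.94
  Innovation 73.2 × 0.07 = 5.124
Sum = 68.054
68.054 is ≥ 64 and < 90 → Proficient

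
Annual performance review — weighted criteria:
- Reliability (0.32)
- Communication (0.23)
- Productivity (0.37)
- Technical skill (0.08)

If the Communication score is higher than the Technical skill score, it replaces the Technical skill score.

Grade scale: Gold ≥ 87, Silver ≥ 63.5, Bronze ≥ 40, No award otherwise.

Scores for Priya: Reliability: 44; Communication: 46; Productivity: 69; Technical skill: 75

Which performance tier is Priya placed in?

Communication (46) ≤ Technical skill (75), so Technical skill stays at 75.
Weighted total:
  Reliability 44 × 0.32 = 14.08
  Communication 46 × 0.23 = 10.58
  Productivity 69 × 0.37 = 25.53
  Technical skill 75 × 0.08 = 6
Sum = 56.19
56.19 is ≥ 40 and < 63.5 → Bronze

Bronze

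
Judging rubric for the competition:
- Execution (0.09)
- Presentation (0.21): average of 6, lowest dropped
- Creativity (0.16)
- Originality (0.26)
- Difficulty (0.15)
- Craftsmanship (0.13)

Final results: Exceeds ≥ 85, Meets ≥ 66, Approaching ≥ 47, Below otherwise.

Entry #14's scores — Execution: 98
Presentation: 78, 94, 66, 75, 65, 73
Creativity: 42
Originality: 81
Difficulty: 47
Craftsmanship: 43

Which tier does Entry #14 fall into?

Presentation: drop 65 → average of remaining 5 = 386/5 = 77.2
Weighted total:
  Execution 98 × 0.09 = 8.82
  Presentation 77.2 × 0.21 = 16.212
  Creativity 42 × 0.16 = 6.72
  Originality 81 × 0.26 = 21.06
  Difficulty 47 × 0.15 = 7.05
  Craftsmanship 43 × 0.13 = 5.59
Sum = 65.452
65.452 is ≥ 47 and < 66 → Approaching

Approaching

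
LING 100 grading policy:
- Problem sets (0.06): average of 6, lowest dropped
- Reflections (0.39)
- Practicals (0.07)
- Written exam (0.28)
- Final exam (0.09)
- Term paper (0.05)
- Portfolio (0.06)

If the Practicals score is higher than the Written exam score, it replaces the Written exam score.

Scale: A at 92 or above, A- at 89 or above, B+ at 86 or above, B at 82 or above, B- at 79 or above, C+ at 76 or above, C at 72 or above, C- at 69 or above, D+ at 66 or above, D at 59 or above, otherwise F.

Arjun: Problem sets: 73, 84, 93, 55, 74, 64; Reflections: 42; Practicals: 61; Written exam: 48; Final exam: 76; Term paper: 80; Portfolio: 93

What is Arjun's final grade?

Problem sets: drop 55 → average of remaining 5 = 388/5 = 77.6
Practicals (61) > Written exam (48), so Written exam counts as 61.
Weighted total:
  Problem sets 77.6 × 0.06 = 4.656
  Reflections 42 × 0.39 = 16.38
  Practicals 61 × 0.07 = 4.27
  Written exam 61 × 0.28 = 17.08
  Final exam 76 × 0.09 = 6.84
  Term paper 80 × 0.05 = 4
  Portfolio 93 × 0.06 = 5.58
Sum = 58.806
58.806 < 59 → F

F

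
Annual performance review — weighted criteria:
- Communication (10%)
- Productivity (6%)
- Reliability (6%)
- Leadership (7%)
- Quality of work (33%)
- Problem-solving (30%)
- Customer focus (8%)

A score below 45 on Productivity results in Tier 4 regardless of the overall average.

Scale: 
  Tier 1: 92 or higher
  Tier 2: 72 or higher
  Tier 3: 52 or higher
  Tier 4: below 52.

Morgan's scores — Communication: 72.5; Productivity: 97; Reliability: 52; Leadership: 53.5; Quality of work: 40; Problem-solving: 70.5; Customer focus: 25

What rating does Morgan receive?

Productivity score 97 ≥ 45: minimum met.
Weighted total:
  Communication 72.5 × 0.1 = 7.25
  Productivity 97 × 0.06 = 5.82
  Reliability 52 × 0.06 = 3.12
  Leadership 53.5 × 0.07 = 3.745
  Quality of work 40 × 0.33 = 13.2
  Problem-solving 70.5 × 0.3 = 21.15
  Customer focus 25 × 0.08 = 2
Sum = 56.285
56.285 is ≥ 52 and < 72 → Tier 3

Tier 3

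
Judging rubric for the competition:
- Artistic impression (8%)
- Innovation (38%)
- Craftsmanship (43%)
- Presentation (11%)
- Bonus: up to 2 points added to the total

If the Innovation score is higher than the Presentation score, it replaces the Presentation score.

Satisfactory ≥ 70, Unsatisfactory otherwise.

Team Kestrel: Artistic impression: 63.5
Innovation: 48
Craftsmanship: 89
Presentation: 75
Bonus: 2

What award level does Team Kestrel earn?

Satisfactory

Innovation (48) ≤ Presentation (75), so Presentation stays at 75.
Weighted total:
  Artistic impression 63.5 × 0.08 = 5.08
  Innovation 48 × 0.38 = 18.24
  Craftsmanship 89 × 0.43 = 38.27
  Presentation 75 × 0.11 = 8.25
Sum = 69.84
Bonus: 69.84 + 2 = 71.84
71.84 ≥ 70 → Satisfactory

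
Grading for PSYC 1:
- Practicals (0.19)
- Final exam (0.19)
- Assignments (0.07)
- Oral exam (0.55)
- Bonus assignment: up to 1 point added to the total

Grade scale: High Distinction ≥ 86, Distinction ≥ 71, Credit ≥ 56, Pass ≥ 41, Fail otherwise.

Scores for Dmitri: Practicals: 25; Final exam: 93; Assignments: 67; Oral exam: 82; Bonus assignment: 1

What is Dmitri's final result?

Weighted total:
  Practicals 25 × 0.19 = 4.75
  Final exam 93 × 0.19 = 17.67
  Assignments 67 × 0.07 = 4.69
  Oral exam 82 × 0.55 = 45.1
Sum = 72.21
Bonus assignment: 72.21 + 1 = 73.21
73.21 is ≥ 71 and < 86 → Distinction

Distinction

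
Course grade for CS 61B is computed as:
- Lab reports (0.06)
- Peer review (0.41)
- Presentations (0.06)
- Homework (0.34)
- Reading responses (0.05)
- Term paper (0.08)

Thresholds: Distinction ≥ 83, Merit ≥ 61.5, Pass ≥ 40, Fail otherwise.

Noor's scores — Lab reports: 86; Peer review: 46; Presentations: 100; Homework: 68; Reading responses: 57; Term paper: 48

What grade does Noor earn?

Weighted total:
  Lab reports 86 × 0.06 = 5.16
  Peer review 46 × 0.41 = 18.86
  Presentations 100 × 0.06 = 6
  Homework 68 × 0.34 = 23.12
  Reading responses 57 × 0.05 = 2.85
  Term paper 48 × 0.08 = 3.84
Sum = 59.83
59.83 is ≥ 40 and < 61.5 → Pass

Pass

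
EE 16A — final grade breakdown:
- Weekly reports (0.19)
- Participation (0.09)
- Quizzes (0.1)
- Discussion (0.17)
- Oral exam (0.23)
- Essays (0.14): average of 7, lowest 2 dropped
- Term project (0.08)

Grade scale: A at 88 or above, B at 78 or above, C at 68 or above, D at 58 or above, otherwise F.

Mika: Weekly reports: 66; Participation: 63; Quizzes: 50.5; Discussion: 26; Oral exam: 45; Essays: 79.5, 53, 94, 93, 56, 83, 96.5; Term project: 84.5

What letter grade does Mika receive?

Essays: drop 53, 56 → average of remaining 5 = 446/5 = 89.2
Weighted total:
  Weekly reports 66 × 0.19 = 12.54
  Participation 63 × 0.09 = 5.67
  Quizzes 50.5 × 0.1 = 5.05
  Discussion 26 × 0.17 = 4.42
  Oral exam 45 × 0.23 = 10.35
  Essays 89.2 × 0.14 = 12.488
  Term project 84.5 × 0.08 = 6.76
Sum = 57.278
57.278 < 58 → F

F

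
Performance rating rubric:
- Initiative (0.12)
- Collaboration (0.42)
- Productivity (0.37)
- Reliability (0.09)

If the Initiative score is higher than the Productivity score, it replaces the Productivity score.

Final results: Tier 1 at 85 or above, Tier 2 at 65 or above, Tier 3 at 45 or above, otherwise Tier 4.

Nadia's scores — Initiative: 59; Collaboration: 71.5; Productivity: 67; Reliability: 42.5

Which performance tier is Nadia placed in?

Tier 2

Initiative (59) ≤ Productivity (67), so Productivity stays at 67.
Weighted total:
  Initiative 59 × 0.12 = 7.08
  Collaboration 71.5 × 0.42 = 30.03
  Productivity 67 × 0.37 = 24.79
  Reliability 42.5 × 0.09 = 3.825
Sum = 65.725
65.725 is ≥ 65 and < 85 → Tier 2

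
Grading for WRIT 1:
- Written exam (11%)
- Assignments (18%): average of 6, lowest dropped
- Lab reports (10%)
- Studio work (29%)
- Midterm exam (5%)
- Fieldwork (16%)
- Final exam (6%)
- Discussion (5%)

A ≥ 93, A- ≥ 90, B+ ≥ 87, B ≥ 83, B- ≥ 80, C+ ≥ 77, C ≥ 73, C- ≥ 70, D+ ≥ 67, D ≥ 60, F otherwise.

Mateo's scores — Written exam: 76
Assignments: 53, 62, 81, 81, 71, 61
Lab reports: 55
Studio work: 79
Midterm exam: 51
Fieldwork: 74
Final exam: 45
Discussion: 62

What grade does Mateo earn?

D+

Assignments: drop 53 → average of remaining 5 = 356/5 = 71.2
Weighted total:
  Written exam 76 × 0.11 = 8.36
  Assignments 71.2 × 0.18 = 12.816
  Lab reports 55 × 0.1 = 5.5
  Studio work 79 × 0.29 = 22.91
  Midterm exam 51 × 0.05 = 2.55
  Fieldwork 74 × 0.16 = 11.84
  Final exam 45 × 0.06 = 2.7
  Discussion 62 × 0.05 = 3.1
Sum = 69.776
69.776 is ≥ 67 and < 70 → D+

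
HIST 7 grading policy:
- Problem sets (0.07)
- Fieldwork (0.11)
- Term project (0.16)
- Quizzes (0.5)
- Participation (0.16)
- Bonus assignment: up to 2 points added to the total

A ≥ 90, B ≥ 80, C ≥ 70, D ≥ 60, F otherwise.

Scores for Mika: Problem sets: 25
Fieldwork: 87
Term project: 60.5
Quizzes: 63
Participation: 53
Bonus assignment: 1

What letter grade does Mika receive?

Weighted total:
  Problem sets 25 × 0.07 = 1.75
  Fieldwork 87 × 0.11 = 9.57
  Term project 60.5 × 0.16 = 9.68
  Quizzes 63 × 0.5 = 31.5
  Participation 53 × 0.16 = 8.48
Sum = 60.98
Bonus assignment: 60.98 + 1 = 61.98
61.98 is ≥ 60 and < 70 → D

D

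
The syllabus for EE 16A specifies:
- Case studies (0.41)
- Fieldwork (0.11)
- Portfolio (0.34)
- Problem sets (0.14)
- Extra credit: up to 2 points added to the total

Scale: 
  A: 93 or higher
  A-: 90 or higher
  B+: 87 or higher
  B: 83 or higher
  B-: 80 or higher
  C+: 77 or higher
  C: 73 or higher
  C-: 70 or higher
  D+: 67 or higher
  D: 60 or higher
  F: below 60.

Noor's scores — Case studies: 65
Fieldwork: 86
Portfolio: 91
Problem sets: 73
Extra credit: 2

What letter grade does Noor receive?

Weighted total:
  Case studies 65 × 0.41 = 26.65
  Fieldwork 86 × 0.11 = 9.46
  Portfolio 91 × 0.34 = 30.94
  Problem sets 73 × 0.14 = 10.22
Sum = 77.27
Extra credit: 77.27 + 2 = 79.27
79.27 is ≥ 77 and < 80 → C+

C+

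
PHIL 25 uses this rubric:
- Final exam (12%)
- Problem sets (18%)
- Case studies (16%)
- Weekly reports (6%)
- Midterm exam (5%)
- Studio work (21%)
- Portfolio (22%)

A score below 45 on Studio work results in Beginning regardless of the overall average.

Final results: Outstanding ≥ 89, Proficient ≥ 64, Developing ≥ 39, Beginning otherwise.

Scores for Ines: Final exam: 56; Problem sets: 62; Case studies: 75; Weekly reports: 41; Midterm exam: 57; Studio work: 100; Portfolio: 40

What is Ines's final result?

Proficient

Studio work score 100 ≥ 45: minimum met.
Weighted total:
  Final exam 56 × 0.12 = 6.72
  Problem sets 62 × 0.18 = 11.16
  Case studies 75 × 0.16 = 12
  Weekly reports 41 × 0.06 = 2.46
  Midterm exam 57 × 0.05 = 2.85
  Studio work 100 × 0.21 = 21
  Portfolio 40 × 0.22 = 8.8
Sum = 64.99
64.99 is ≥ 64 and < 89 → Proficient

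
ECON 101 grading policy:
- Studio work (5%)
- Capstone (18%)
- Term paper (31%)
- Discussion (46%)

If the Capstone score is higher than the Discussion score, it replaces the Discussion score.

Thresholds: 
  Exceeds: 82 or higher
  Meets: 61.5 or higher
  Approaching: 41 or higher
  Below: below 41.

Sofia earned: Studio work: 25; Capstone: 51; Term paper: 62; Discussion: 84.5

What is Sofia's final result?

Meets

Capstone (51) ≤ Discussion (84.5), so Discussion stays at 84.5.
Weighted total:
  Studio work 25 × 0.05 = 1.25
  Capstone 51 × 0.18 = 9.18
  Term paper 62 × 0.31 = 19.22
  Discussion 84.5 × 0.46 = 38.87
Sum = 68.52
68.52 is ≥ 61.5 and < 82 → Meets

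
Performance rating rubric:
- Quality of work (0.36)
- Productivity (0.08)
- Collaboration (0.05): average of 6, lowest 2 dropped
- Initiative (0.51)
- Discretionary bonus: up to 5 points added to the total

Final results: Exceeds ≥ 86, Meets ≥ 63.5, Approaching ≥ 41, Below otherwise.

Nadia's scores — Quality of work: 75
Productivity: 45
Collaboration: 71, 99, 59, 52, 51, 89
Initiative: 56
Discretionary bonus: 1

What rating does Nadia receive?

Collaboration: drop 51, 52 → average of remaining 4 = 318/4 = 79.5
Weighted total:
  Quality of work 75 × 0.36 = 27
  Productivity 45 × 0.08 = 3.6
  Collaboration 79.5 × 0.05 = 3.975
  Initiative 56 × 0.51 = 28.56
Sum = 63.135
Discretionary bonus: 63.135 + 1 = 64.135
64.135 is ≥ 63.5 and < 86 → Meets

Meets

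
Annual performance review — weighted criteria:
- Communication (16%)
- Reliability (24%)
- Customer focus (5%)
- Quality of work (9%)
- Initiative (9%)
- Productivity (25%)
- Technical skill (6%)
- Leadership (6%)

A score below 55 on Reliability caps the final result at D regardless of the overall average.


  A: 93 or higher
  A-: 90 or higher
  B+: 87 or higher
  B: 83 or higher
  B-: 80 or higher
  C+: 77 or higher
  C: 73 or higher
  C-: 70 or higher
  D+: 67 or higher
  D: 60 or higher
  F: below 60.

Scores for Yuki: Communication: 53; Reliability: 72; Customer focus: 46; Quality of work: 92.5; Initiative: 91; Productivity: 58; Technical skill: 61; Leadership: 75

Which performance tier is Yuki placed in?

Reliability score 72 ≥ 55: minimum met.
Weighted total:
  Communication 53 × 0.16 = 8.48
  Reliability 72 × 0.24 = 17.28
  Customer focus 46 × 0.05 = 2.3
  Quality of work 92.5 × 0.09 = 8.325
  Initiative 91 × 0.09 = 8.19
  Productivity 58 × 0.25 = 14.5
  Technical skill 61 × 0.06 = 3.66
  Leadership 75 × 0.06 = 4.5
Sum = 67.235
67.235 is ≥ 67 and < 70 → D+

D+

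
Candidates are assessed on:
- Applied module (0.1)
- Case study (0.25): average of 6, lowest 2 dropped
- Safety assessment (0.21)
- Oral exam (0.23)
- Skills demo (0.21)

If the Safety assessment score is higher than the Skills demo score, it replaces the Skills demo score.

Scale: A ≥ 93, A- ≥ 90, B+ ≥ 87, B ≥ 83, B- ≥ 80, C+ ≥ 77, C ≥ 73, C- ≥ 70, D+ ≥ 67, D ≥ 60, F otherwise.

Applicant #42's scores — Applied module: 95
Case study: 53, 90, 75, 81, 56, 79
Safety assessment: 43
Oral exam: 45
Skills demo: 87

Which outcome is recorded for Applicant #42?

Case study: drop 53, 56 → average of remaining 4 = 325/4 = 81.25
Safety assessment (43) ≤ Skills demo (87), so Skills demo stays at 87.
Weighted total:
  Applied module 95 × 0.1 = 9.5
  Case study 81.25 × 0.25 = 20.3125
  Safety assessment 43 × 0.21 = 9.03
  Oral exam 45 × 0.23 = 10.35
  Skills demo 87 × 0.21 = 18.27
Sum = 67.4625
67.4625 is ≥ 67 and < 70 → D+

D+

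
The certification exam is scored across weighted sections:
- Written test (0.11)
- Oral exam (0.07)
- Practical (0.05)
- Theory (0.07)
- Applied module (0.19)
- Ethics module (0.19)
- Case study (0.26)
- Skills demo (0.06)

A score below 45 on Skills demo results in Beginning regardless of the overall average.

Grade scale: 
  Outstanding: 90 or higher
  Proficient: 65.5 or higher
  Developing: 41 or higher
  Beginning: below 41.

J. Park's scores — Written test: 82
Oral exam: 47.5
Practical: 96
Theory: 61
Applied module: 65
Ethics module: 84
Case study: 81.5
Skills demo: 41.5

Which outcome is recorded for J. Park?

Skills demo score 41.5 < 45: minimum not met.
Weighted total:
  Written test 82 × 0.11 = 9.02
  Oral exam 47.5 × 0.07 = 3.325
  Practical 96 × 0.05 = 4.8
  Theory 61 × 0.07 = 4.27
  Applied module 65 × 0.19 = 12.35
  Ethics module 84 × 0.19 = 15.96
  Case study 81.5 × 0.26 = 21.19
  Skills demo 41.5 × 0.06 = 2.49
Sum = 73.405
Because the Skills demo minimum was not met, the result is Beginning.

Beginning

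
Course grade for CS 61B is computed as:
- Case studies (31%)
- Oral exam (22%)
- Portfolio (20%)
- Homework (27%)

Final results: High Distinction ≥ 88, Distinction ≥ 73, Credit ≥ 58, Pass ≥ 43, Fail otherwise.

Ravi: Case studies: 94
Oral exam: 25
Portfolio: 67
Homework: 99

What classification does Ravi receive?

Distinction

Weighted total:
  Case studies 94 × 0.31 = 29.14
  Oral exam 25 × 0.22 = 5.5
  Portfolio 67 × 0.2 = 13.4
  Homework 99 × 0.27 = 26.73
Sum = 74.77
74.77 is ≥ 73 and < 88 → Distinction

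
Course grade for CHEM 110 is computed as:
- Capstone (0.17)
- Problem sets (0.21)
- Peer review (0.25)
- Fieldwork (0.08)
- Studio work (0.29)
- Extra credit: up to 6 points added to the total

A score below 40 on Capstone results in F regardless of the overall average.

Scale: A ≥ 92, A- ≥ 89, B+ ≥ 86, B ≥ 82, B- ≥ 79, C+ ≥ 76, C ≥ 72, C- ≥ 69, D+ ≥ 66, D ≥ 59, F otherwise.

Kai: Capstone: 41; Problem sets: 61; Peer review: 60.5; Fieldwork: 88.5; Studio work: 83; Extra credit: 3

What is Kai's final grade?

C-

Capstone score 41 ≥ 40: minimum met.
Weighted total:
  Capstone 41 × 0.17 = 6.97
  Problem sets 61 × 0.21 = 12.81
  Peer review 60.5 × 0.25 = 15.125
  Fieldwork 88.5 × 0.08 = 7.08
  Studio work 83 × 0.29 = 24.07
Sum = 66.055
Extra credit: 66.055 + 3 = 69.055
69.055 is ≥ 69 and < 72 → C-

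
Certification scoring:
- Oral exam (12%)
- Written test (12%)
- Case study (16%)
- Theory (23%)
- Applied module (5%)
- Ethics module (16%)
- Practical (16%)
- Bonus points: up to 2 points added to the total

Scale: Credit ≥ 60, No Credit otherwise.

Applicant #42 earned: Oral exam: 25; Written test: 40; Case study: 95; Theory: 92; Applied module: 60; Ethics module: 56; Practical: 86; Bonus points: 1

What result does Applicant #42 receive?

Credit

Weighted total:
  Oral exam 25 × 0.12 = 3
  Written test 40 × 0.12 = 4.8
  Case study 95 × 0.16 = 15.2
  Theory 92 × 0.23 = 21.16
  Applied module 60 × 0.05 = 3
  Ethics module 56 × 0.16 = 8.96
  Practical 86 × 0.16 = 13.76
Sum = 69.88
Bonus points: 69.88 + 1 = 70.88
70.88 ≥ 60 → Credit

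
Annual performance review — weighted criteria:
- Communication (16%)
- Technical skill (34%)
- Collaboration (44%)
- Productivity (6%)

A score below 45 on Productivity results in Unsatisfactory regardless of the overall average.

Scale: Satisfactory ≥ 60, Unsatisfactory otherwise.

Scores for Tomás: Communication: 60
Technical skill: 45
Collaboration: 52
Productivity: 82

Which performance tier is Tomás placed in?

Productivity score 82 ≥ 45: minimum met.
Weighted total:
  Communication 60 × 0.16 = 9.6
  Technical skill 45 × 0.34 = 15.3
  Collaboration 52 × 0.44 = 22.88
  Productivity 82 × 0.06 = 4.92
Sum = 52.7
52.7 < 60 → Unsatisfactory

Unsatisfactory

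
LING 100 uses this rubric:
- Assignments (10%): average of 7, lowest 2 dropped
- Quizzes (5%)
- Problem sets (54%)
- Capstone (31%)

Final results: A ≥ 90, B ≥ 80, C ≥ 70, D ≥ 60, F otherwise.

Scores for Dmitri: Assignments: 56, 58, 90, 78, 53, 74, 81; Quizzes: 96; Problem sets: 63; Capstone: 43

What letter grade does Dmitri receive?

F

Assignments: drop 53, 56 → average of remaining 5 = 381/5 = 76.2
Weighted total:
  Assignments 76.2 × 0.1 = 7.62
  Quizzes 96 × 0.05 = 4.8
  Problem sets 63 × 0.54 = 34.02
  Capstone 43 × 0.31 = 13.33
Sum = 59.77
59.77 < 60 → F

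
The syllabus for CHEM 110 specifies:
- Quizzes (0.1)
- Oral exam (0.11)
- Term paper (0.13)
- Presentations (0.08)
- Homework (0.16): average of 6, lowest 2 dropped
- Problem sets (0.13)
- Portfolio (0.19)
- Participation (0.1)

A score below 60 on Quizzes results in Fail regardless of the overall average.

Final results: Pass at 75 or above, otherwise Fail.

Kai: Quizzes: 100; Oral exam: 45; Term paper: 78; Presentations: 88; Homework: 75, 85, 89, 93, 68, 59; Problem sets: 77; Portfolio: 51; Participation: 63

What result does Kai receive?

Fail

Homework: drop 59, 68 → average of remaining 4 = 342/4 = 85.5
Quizzes score 100 ≥ 60: minimum met.
Weighted total:
  Quizzes 100 × 0.1 = 10
  Oral exam 45 × 0.11 = 4.95
  Term paper 78 × 0.13 = 10.14
  Presentations 88 × 0.08 = 7.04
  Homework 85.5 × 0.16 = 13.68
  Problem sets 77 × 0.13 = 10.01
  Portfolio 51 × 0.19 = 9.69
  Participation 63 × 0.1 = 6.3
Sum = 71.81
71.81 < 75 → Fail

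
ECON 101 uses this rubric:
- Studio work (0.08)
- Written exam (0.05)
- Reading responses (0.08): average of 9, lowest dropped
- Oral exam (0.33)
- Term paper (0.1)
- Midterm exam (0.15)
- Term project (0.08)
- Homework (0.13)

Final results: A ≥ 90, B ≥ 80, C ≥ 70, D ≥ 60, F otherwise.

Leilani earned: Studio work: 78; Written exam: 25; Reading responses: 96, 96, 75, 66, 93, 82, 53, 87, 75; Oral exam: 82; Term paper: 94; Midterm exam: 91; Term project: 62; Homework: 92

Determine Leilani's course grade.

Reading responses: drop 53 → average of remaining 8 = 670/8 = 83.75
Weighted total:
  Studio work 78 × 0.08 = 6.24
  Written exam 25 × 0.05 = 1.25
  Reading responses 83.75 × 0.08 = 6.7
  Oral exam 82 × 0.33 = 27.06
  Term paper 94 × 0.1 = 9.4
  Midterm exam 91 × 0.15 = 13.65
  Term project 62 × 0.08 = 4.96
  Homework 92 × 0.13 = 11.96
Sum = 81.22
81.22 is ≥ 80 and < 90 → B

B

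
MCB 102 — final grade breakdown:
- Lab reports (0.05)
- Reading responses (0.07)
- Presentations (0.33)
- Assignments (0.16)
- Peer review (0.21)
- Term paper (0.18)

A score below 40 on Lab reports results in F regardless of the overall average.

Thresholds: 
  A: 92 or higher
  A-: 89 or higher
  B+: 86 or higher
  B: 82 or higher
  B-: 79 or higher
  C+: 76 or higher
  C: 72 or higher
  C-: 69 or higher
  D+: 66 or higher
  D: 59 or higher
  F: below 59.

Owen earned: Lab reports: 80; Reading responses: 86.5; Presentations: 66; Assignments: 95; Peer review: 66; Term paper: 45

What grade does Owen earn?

Lab reports score 80 ≥ 40: minimum met.
Weighted total:
  Lab reports 80 × 0.05 = 4
  Reading responses 86.5 × 0.07 = 6.055
  Presentations 66 × 0.33 = 21.78
  Assignments 95 × 0.16 = 15.2
  Peer review 66 × 0.21 = 13.86
  Term paper 45 × 0.18 = 8.1
Sum = 68.995
68.995 is ≥ 66 and < 69 → D+

D+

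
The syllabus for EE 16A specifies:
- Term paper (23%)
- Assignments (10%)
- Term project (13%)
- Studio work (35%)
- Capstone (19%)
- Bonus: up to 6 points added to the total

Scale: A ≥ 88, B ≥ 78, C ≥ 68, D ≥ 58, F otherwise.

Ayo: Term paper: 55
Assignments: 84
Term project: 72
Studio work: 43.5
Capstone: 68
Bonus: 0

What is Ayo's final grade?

D

Weighted total:
  Term paper 55 × 0.23 = 12.65
  Assignments 84 × 0.1 = 8.4
  Term project 72 × 0.13 = 9.36
  Studio work 43.5 × 0.35 = 15.225
  Capstone 68 × 0.19 = 12.92
Sum = 58.555
Bonus: 58.555 + 0 = 58.555
58.555 is ≥ 58 and < 68 → D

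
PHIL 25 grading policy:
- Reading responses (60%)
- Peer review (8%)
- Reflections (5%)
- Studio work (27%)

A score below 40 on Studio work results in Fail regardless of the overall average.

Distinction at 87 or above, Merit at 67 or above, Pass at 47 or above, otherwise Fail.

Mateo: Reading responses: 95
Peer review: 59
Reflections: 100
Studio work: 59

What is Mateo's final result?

Studio work score 59 ≥ 40: minimum met.
Weighted total:
  Reading responses 95 × 0.6 = 57
  Peer review 59 × 0.08 = 4.72
  Reflections 100 × 0.05 = 5
  Studio work 59 × 0.27 = 15.93
Sum = 82.65
82.65 is ≥ 67 and < 87 → Merit

Merit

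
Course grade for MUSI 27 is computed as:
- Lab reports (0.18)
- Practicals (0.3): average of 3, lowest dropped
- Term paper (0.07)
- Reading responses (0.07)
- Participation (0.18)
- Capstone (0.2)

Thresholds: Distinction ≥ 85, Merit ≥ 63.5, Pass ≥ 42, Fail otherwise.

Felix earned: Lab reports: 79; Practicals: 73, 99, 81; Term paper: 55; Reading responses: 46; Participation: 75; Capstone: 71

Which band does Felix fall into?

Practicals: drop 73 → average of remaining 2 = 180/2 = 90
Weighted total:
  Lab reports 79 × 0.18 = 14.22
  Practicals 90 × 0.3 = 27
  Term paper 55 × 0.07 = 3.85
  Reading responses 46 × 0.07 = 3.22
  Participation 75 × 0.18 = 13.5
  Capstone 71 × 0.2 = 14.2
Sum = 75.99
75.99 is ≥ 63.5 and < 85 → Merit

Merit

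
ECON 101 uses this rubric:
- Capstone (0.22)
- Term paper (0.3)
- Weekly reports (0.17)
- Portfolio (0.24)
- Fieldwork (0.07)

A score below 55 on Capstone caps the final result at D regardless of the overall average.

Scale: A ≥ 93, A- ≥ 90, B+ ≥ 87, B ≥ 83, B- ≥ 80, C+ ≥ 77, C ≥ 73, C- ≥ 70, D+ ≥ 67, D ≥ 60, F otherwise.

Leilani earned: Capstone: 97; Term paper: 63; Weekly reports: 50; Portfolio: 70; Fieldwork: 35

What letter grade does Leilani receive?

Capstone score 97 ≥ 55: minimum met.
Weighted total:
  Capstone 97 × 0.22 = 21.34
  Term paper 63 × 0.3 = 18.9
  Weekly reports 50 × 0.17 = 8.5
  Portfolio 70 × 0.24 = 16.8
  Fieldwork 35 × 0.07 = 2.45
Sum = 67.99
67.99 is ≥ 67 and < 70 → D+

D+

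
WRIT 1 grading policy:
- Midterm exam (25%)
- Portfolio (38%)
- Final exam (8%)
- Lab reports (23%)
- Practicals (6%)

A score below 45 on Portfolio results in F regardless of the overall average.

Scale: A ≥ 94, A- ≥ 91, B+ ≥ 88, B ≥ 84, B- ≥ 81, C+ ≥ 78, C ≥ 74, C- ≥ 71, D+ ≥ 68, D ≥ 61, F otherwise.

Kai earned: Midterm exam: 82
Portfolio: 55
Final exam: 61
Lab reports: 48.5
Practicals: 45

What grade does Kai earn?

F

Portfolio score 55 ≥ 45: minimum met.
Weighted total:
  Midterm exam 82 × 0.25 = 20.5
  Portfolio 55 × 0.38 = 20.9
  Final exam 61 × 0.08 = 4.88
  Lab reports 48.5 × 0.23 = 11.155
  Practicals 45 × 0.06 = 2.7
Sum = 60.135
60.135 < 61 → F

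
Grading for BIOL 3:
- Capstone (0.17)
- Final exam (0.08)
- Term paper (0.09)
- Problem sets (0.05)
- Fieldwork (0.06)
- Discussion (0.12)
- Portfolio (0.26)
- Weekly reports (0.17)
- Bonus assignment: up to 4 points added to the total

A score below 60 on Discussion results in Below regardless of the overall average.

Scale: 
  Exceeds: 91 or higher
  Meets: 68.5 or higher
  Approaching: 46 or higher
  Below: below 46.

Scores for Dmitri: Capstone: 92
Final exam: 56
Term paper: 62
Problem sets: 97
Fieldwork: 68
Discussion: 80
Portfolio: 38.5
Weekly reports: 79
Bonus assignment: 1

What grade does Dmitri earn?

Discussion score 80 ≥ 60: minimum met.
Weighted total:
  Capstone 92 × 0.17 = 15.64
  Final exam 56 × 0.08 = 4.48
  Term paper 62 × 0.09 = 5.58
  Problem sets 97 × 0.05 = 4.85
  Fieldwork 68 × 0.06 = 4.08
  Discussion 80 × 0.12 = 9.6
  Portfolio 38.5 × 0.26 = 10.01
  Weekly reports 79 × 0.17 = 13.43
Sum = 67.67
Bonus assignment: 67.67 + 1 = 68.67
68.67 is ≥ 68.5 and < 91 → Meets

Meets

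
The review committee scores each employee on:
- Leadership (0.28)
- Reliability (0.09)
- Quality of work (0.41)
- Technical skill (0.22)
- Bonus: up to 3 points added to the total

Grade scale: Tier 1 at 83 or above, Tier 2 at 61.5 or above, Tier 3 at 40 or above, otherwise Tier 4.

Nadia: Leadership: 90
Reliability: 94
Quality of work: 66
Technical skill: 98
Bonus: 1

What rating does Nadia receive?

Tier 1

Weighted total:
  Leadership 90 × 0.28 = 25.2
  Reliability 94 × 0.09 = 8.46
  Quality of work 66 × 0.41 = 27.06
  Technical skill 98 × 0.22 = 21.56
Sum = 82.28
Bonus: 82.28 + 1 = 83.28
83.28 ≥ 83 → Tier 1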